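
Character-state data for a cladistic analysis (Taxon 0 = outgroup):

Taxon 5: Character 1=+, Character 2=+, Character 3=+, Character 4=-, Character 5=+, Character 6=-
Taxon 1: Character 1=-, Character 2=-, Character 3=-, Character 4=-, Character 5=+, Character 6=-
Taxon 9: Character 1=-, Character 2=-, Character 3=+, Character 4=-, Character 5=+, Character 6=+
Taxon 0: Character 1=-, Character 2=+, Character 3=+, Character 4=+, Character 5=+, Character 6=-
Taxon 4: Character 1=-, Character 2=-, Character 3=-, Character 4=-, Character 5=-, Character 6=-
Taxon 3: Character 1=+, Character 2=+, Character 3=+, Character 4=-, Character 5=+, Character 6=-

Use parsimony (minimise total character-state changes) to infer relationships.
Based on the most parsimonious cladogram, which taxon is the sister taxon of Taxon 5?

Character polarity is set by the outgroup: the derived state is whichever differs from the outgroup's state, so for Character 2, Character 3, Character 4, Character 5 the derived state is '-', and for the remaining characters it is '+'.
Character 1 (derived state '+') is shared by Taxon 3 and Taxon 5 — a synapomorphy uniting that clade.
Only Taxon 1, Taxon 4, and Taxon 9 show the derived state '-' for Character 2, supporting them as a clade.
Character 3: derived state '-' in Taxon 1 and Taxon 4 only — synapomorphy for {Taxon 1, Taxon 4}.
Character 4 (derived state '-') is shared by all ingroup taxa — unites the whole ingroup.
Character 5 (derived state '-') is unique to Taxon 4 (autapomorphy; uninformative for grouping).
Character 6 (derived state '+') is unique to Taxon 9 (autapomorphy; uninformative for grouping).
Most parsimonious ingroup topology: ((Taxon 5,Taxon 3),((Taxon 1,Taxon 4),Taxon 9)).
Taxon 5 and Taxon 3 form a cherry on this tree, so they are sister taxa.

Taxon 3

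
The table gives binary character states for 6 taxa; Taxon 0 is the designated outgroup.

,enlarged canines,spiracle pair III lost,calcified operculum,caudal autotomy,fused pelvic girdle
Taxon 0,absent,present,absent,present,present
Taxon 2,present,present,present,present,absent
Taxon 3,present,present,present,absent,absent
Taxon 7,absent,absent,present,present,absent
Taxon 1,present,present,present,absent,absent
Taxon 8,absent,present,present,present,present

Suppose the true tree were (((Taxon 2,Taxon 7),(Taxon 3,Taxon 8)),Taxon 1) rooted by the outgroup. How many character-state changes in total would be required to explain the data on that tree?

9

Map each character onto (((Taxon 2,Taxon 7),(Taxon 3,Taxon 8)),Taxon 1) (rooted by Taxon 0) and count the minimum state changes it requires (Fitch parsimony):
enlarged canines: 3; spiracle pair III lost: 1; calcified operculum: 1; caudal autotomy: 2; fused pelvic girdle: 2.
Total tree length = 9.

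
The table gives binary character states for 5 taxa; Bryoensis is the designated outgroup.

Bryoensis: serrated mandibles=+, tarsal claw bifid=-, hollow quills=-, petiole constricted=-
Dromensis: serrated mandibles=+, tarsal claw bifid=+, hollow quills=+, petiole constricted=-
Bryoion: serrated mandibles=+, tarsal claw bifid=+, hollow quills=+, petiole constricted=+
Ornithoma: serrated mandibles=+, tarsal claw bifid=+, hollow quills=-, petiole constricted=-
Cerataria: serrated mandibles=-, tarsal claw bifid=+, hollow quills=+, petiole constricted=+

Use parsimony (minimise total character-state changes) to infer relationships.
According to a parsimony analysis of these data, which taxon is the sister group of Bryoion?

Cerataria

Character polarity is set by the outgroup: the derived state is whichever differs from the outgroup's state, so for serrated mandibles the derived state is '-', and for the remaining characters it is '+'.
serrated mandibles: derived state '-' in Cerataria only — an autapomorphy, so it tells us nothing about relationships among taxa.
All ingroup taxa share the derived state '+' for tarsal claw bifid; it defines the ingroup but does not resolve relationships within it.
hollow quills: derived state '+' in Bryoion, Cerataria, and Dromensis only — synapomorphy for {Bryoion, Cerataria, Dromensis}.
Only Bryoion and Cerataria show the derived state '+' for petiole constricted, supporting them as a clade.
Most parsimonious ingroup topology: ((Dromensis,(Bryoion,Cerataria)),Ornithoma).
Bryoion and Cerataria form a cherry on this tree, so they are sister taxa.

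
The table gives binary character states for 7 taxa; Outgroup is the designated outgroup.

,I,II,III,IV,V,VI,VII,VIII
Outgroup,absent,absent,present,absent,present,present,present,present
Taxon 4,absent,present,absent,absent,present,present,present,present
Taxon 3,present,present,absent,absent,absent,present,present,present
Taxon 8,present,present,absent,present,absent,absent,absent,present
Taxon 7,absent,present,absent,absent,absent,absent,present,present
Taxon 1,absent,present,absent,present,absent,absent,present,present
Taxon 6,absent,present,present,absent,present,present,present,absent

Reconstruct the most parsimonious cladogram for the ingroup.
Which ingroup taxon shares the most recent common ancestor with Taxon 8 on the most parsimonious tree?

Taxon 1

Character polarity is set by the outgroup: the derived state is whichever differs from the outgroup's state, so for III, V, VI, VII, VIII the derived state is 'absent', and for the remaining characters it is 'present'.
I groups Taxon 3 and Taxon 8, which is incompatible with the clades supported by the remaining characters; treating it as convergent (homoplasy) costs fewer steps than any alternative tree.
II (derived state 'present') is shared by all ingroup taxa — unites the whole ingroup.
Only Taxon 1, Taxon 3, Taxon 4, Taxon 7, and Taxon 8 show the derived state 'absent' for III, supporting them as a clade.
IV: derived state 'present' in Taxon 1 and Taxon 8 only — synapomorphy for {Taxon 1, Taxon 8}.
V: derived state 'absent' in Taxon 1, Taxon 3, Taxon 7, and Taxon 8 only — synapomorphy for {Taxon 1, Taxon 3, Taxon 7, Taxon 8}.
VI: derived state 'absent' in Taxon 1, Taxon 7, and Taxon 8 only — synapomorphy for {Taxon 1, Taxon 7, Taxon 8}.
VII (derived state 'absent') is unique to Taxon 8 (autapomorphy; uninformative for grouping).
VIII (derived state 'absent') is unique to Taxon 6 (autapomorphy; uninformative for grouping).
Most parsimonious ingroup topology: ((Taxon 4,(Taxon 3,((Taxon 8,Taxon 1),Taxon 7))),Taxon 6).
Taxon 8 and Taxon 1 form a cherry on this tree, so they are sister taxa.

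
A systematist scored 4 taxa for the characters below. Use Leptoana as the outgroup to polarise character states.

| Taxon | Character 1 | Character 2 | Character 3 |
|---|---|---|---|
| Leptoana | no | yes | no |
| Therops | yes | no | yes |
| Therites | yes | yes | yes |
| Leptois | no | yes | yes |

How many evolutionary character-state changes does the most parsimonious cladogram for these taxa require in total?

3

Character polarity is set by the outgroup: the derived state is whichever differs from the outgroup's state, so for Character 2 the derived state is 'no', and for the remaining characters it is 'yes'.
Only Therites and Therops show the derived state 'yes' for Character 1, supporting them as a clade.
Character 2 (derived state 'no') is unique to Therops (autapomorphy; uninformative for grouping).
Character 3 (derived state 'yes') is shared by all ingroup taxa — unites the whole ingroup.
Most parsimonious ingroup topology: ((Therops,Therites),Leptois).
Changes per character on this tree: Character 1: 1; Character 2: 1; Character 3: 1.
Total = 3.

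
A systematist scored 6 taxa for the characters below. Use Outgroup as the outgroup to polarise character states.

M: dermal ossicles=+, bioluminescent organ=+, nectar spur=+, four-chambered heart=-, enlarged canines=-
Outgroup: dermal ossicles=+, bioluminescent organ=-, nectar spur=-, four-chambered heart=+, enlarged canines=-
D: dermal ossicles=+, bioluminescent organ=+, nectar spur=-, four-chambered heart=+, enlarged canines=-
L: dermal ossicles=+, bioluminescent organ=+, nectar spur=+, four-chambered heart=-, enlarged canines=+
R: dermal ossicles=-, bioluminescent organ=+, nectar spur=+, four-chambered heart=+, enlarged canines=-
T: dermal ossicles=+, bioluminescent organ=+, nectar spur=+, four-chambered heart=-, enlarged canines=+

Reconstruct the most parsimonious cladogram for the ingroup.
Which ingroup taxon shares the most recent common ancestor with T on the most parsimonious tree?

Character polarity is set by the outgroup: the derived state is whichever differs from the outgroup's state, so for dermal ossicles, four-chambered heart the derived state is '-', and for the remaining characters it is '+'.
dermal ossicles: derived state '-' in R only — an autapomorphy, so it tells us nothing about relationships among taxa.
All ingroup taxa share the derived state '+' for bioluminescent organ; it defines the ingroup but does not resolve relationships within it.
nectar spur: derived state '+' in L, M, R, and T only — synapomorphy for {L, M, R, T}.
four-chambered heart (derived state '-') is shared by L, M, and T — a synapomorphy uniting that clade.
Only L and T show the derived state '+' for enlarged canines, supporting them as a clade.
Most parsimonious ingroup topology: ((((T,L),M),R),D).
T and L form a cherry on this tree, so they are sister taxa.

L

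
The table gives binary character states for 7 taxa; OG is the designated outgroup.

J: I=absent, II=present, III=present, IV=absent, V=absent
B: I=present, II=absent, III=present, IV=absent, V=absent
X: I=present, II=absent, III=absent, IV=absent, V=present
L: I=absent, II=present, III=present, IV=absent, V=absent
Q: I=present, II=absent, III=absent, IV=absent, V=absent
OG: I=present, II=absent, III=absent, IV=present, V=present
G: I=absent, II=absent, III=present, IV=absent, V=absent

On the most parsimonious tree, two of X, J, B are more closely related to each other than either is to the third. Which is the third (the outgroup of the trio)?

X

Character polarity is set by the outgroup: the derived state is whichever differs from the outgroup's state, so for I, IV, V the derived state is 'absent', and for the remaining characters it is 'present'.
I (derived state 'absent') is shared by G, J, and L — a synapomorphy uniting that clade.
II: derived state 'present' in J and L only — synapomorphy for {J, L}.
III: derived state 'present' in B, G, J, and L only — synapomorphy for {B, G, J, L}.
IV (derived state 'absent') is shared by all ingroup taxa — unites the whole ingroup.
Only B, G, J, L, and Q show the derived state 'absent' for V, supporting them as a clade.
Most parsimonious ingroup topology: (((B,((L,J),G)),Q),X).
B and J share a more recent common ancestor with each other than either does with X, so X is the least closely related of the three.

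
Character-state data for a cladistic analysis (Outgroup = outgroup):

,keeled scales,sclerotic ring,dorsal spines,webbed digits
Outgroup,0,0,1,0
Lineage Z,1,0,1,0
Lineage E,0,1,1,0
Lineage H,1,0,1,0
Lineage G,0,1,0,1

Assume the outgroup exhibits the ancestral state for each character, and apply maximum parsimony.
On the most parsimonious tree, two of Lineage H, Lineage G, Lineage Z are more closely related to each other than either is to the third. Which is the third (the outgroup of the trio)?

Character polarity is set by the outgroup: the derived state is whichever differs from the outgroup's state, so for dorsal spines the derived state is '0', and for the remaining characters it is '1'.
keeled scales: derived state '1' in Lineage H and Lineage Z only — synapomorphy for {Lineage H, Lineage Z}.
sclerotic ring: derived state '1' in Lineage E and Lineage G only — synapomorphy for {Lineage E, Lineage G}.
dorsal spines (derived state '0') is unique to Lineage G (autapomorphy; uninformative for grouping).
webbed digits: derived state '1' in Lineage G only — an autapomorphy, so it tells us nothing about relationships among taxa.
Most parsimonious ingroup topology: ((Lineage Z,Lineage H),(Lineage E,Lineage G)).
Lineage H and Lineage Z share a more recent common ancestor with each other than either does with Lineage G, so Lineage G is the least closely related of the three.

Lineage G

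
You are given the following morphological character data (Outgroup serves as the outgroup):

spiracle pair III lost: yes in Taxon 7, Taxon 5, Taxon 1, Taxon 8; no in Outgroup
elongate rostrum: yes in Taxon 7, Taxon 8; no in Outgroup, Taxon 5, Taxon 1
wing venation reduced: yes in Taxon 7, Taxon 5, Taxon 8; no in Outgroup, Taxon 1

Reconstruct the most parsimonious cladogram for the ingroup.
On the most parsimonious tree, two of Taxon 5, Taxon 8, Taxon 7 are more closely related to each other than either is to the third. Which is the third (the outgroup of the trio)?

Taxon 5

The outgroup has state 'no' for every character, so 'yes' is the derived state throughout.
spiracle pair III lost (derived state 'yes') is shared by all ingroup taxa — unites the whole ingroup.
elongate rostrum: derived state 'yes' in Taxon 7 and Taxon 8 only — synapomorphy for {Taxon 7, Taxon 8}.
Only Taxon 5, Taxon 7, and Taxon 8 show the derived state 'yes' for wing venation reduced, supporting them as a clade.
Most parsimonious ingroup topology: (((Taxon 8,Taxon 7),Taxon 5),Taxon 1).
Taxon 8 and Taxon 7 share a more recent common ancestor with each other than either does with Taxon 5, so Taxon 5 is the least closely related of the three.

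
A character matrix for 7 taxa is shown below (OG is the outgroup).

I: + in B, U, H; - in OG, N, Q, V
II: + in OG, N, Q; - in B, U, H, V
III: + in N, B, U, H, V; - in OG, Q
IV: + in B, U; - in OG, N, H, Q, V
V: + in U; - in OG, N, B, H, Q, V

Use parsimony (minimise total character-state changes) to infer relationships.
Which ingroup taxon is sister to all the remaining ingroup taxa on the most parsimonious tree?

Character polarity is set by the outgroup: the derived state is whichever differs from the outgroup's state, so for II the derived state is '-', and for the remaining characters it is '+'.
Only B, H, and U show the derived state '+' for I, supporting them as a clade.
II (derived state '-') is shared by B, H, U, and V — a synapomorphy uniting that clade.
Only B, H, N, U, and V show the derived state '+' for III, supporting them as a clade.
IV (derived state '+') is shared by B and U — a synapomorphy uniting that clade.
V: derived state '+' in U only — an autapomorphy, so it tells us nothing about relationships among taxa.
Most parsimonious ingroup topology: ((N,(((B,U),H),V)),Q).
Q is sister to the clade containing all other ingroup taxa, so it is the earliest-diverging (most basal) ingroup lineage.

Q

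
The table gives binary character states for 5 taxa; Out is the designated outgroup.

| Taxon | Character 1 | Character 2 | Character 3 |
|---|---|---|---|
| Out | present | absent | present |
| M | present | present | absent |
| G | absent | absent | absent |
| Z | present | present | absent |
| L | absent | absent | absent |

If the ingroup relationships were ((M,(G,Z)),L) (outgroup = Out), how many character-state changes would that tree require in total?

5

Map each character onto ((M,(G,Z)),L) (rooted by Out) and count the minimum state changes it requires (Fitch parsimony):
Character 1: 2; Character 2: 2; Character 3: 1.
Total tree length = 5.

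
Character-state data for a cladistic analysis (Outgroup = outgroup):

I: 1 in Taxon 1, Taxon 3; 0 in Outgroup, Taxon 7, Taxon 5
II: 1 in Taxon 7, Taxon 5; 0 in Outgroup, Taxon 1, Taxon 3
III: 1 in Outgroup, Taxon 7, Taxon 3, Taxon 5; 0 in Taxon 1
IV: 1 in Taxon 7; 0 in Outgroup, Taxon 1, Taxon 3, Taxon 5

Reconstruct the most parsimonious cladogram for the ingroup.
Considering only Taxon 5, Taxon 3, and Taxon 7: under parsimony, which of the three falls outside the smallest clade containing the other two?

Taxon 3

Character polarity is set by the outgroup: the derived state is whichever differs from the outgroup's state, so for III the derived state is '0', and for the remaining characters it is '1'.
I (derived state '1') is shared by Taxon 1 and Taxon 3 — a synapomorphy uniting that clade.
II: derived state '1' in Taxon 5 and Taxon 7 only — synapomorphy for {Taxon 5, Taxon 7}.
III: derived state '0' in Taxon 1 only — an autapomorphy, so it tells us nothing about relationships among taxa.
IV: derived state '1' in Taxon 7 only — an autapomorphy, so it tells us nothing about relationships among taxa.
Most parsimonious ingroup topology: ((Taxon 7,Taxon 5),(Taxon 1,Taxon 3)).
Taxon 7 and Taxon 5 share a more recent common ancestor with each other than either does with Taxon 3, so Taxon 3 is the least closely related of the three.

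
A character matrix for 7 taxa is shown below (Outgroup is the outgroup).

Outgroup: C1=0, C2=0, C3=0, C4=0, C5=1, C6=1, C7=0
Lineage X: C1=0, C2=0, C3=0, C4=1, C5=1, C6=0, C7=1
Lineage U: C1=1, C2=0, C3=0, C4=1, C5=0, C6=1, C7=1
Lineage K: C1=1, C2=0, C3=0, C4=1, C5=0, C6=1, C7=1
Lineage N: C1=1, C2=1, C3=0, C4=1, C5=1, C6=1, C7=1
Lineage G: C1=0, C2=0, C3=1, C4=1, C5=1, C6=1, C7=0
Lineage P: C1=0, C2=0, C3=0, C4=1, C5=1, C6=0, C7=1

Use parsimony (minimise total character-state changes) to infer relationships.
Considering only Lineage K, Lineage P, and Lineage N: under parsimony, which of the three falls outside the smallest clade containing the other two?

Lineage P

Character polarity is set by the outgroup: the derived state is whichever differs from the outgroup's state, so for C5, C6 the derived state is '0', and for the remaining characters it is '1'.
C1 (derived state '1') is shared by Lineage K, Lineage N, and Lineage U — a synapomorphy uniting that clade.
C2 (derived state '1') is unique to Lineage N (autapomorphy; uninformative for grouping).
C3 (derived state '1') is unique to Lineage G (autapomorphy; uninformative for grouping).
C4 (derived state '1') is shared by all ingroup taxa — unites the whole ingroup.
C5: derived state '0' in Lineage K and Lineage U only — synapomorphy for {Lineage K, Lineage U}.
C6 (derived state '0') is shared by Lineage P and Lineage X — a synapomorphy uniting that clade.
C7: derived state '1' in Lineage K, Lineage N, Lineage P, Lineage U, and Lineage X only — synapomorphy for {Lineage K, Lineage N, Lineage P, Lineage U, Lineage X}.
Most parsimonious ingroup topology: (((Lineage X,Lineage P),((Lineage U,Lineage K),Lineage N)),Lineage G).
Lineage K and Lineage N share a more recent common ancestor with each other than either does with Lineage P, so Lineage P is the least closely related of the three.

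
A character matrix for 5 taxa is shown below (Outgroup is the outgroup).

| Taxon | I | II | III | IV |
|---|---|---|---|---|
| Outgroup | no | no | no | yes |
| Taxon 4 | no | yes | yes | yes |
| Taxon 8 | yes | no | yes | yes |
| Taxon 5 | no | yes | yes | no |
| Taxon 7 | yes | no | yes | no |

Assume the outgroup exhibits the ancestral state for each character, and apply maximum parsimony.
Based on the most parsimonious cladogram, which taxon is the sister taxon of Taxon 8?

Character polarity is set by the outgroup: the derived state is whichever differs from the outgroup's state, so for IV the derived state is 'no', and for the remaining characters it is 'yes'.
I (derived state 'yes') is shared by Taxon 7 and Taxon 8 — a synapomorphy uniting that clade.
II (derived state 'yes') is shared by Taxon 4 and Taxon 5 — a synapomorphy uniting that clade.
III (derived state 'yes') is shared by all ingroup taxa — unites the whole ingroup.
IV groups Taxon 5 and Taxon 7, which is incompatible with the clades supported by the remaining characters; treating it as convergent (homoplasy) costs fewer steps than any alternative tree.
Most parsimonious ingroup topology: ((Taxon 5,Taxon 4),(Taxon 7,Taxon 8)).
Taxon 8 and Taxon 7 form a cherry on this tree, so they are sister taxa.

Taxon 7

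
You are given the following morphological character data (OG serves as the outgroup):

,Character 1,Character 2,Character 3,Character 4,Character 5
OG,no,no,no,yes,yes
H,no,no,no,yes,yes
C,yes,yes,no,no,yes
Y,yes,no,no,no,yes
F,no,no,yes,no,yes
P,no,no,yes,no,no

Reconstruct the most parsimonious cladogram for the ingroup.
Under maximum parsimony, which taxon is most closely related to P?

Character polarity is set by the outgroup: the derived state is whichever differs from the outgroup's state, so for Character 4, Character 5 the derived state is 'no', and for the remaining characters it is 'yes'.
Character 1 (derived state 'yes') is shared by C and Y — a synapomorphy uniting that clade.
Character 2 (derived state 'yes') is unique to C (autapomorphy; uninformative for grouping).
Character 3: derived state 'yes' in F and P only — synapomorphy for {F, P}.
Only C, F, P, and Y show the derived state 'no' for Character 4, supporting them as a clade.
Character 5: derived state 'no' in P only — an autapomorphy, so it tells us nothing about relationships among taxa.
Most parsimonious ingroup topology: (H,((C,Y),(F,P))).
P and F form a cherry on this tree, so they are sister taxa.

F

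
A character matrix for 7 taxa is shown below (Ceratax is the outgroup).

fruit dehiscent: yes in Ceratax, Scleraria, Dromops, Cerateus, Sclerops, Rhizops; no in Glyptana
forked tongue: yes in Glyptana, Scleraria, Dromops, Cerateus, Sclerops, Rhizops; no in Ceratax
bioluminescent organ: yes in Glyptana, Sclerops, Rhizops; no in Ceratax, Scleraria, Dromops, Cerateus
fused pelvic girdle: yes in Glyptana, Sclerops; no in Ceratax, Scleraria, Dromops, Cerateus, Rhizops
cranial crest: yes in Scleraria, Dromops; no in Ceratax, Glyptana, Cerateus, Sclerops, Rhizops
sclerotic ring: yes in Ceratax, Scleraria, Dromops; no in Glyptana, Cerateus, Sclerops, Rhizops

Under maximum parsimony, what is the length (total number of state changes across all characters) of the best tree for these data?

6

Character polarity is set by the outgroup: the derived state is whichever differs from the outgroup's state, so for fruit dehiscent, sclerotic ring the derived state is 'no', and for the remaining characters it is 'yes'.
fruit dehiscent: derived state 'no' in Glyptana only — an autapomorphy, so it tells us nothing about relationships among taxa.
All ingroup taxa share the derived state 'yes' for forked tongue; it defines the ingroup but does not resolve relationships within it.
bioluminescent organ (derived state 'yes') is shared by Glyptana, Rhizops, and Sclerops — a synapomorphy uniting that clade.
fused pelvic girdle (derived state 'yes') is shared by Glyptana and Sclerops — a synapomorphy uniting that clade.
Only Dromops and Scleraria show the derived state 'yes' for cranial crest, supporting them as a clade.
sclerotic ring (derived state 'no') is shared by Cerateus, Glyptana, Rhizops, and Sclerops — a synapomorphy uniting that clade.
Most parsimonious ingroup topology: ((((Glyptana,Sclerops),Rhizops),Cerateus),(Scleraria,Dromops)).
Changes per character on this tree: fruit dehiscent: 1; forked tongue: 1; bioluminescent organ: 1; fused pelvic girdle: 1; cranial crest: 1; sclerotic ring: 1.
Total = 6.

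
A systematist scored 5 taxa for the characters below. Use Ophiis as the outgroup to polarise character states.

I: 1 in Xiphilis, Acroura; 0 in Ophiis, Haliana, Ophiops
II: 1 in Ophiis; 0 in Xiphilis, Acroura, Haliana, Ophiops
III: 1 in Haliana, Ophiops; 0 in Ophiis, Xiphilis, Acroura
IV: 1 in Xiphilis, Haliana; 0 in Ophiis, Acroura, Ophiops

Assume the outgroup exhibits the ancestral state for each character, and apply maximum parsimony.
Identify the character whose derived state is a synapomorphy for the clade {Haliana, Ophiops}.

III

Character polarity is set by the outgroup: the derived state is whichever differs from the outgroup's state, so for II the derived state is '0', and for the remaining characters it is '1'.
Only Acroura and Xiphilis show the derived state '1' for I, supporting them as a clade.
All ingroup taxa share the derived state '0' for II; it defines the ingroup but does not resolve relationships within it.
III (derived state '1') is shared by Haliana and Ophiops — a synapomorphy uniting that clade.
IV groups Haliana and Xiphilis, which is incompatible with the clades supported by the remaining characters; treating it as convergent (homoplasy) costs fewer steps than any alternative tree.
Most parsimonious ingroup topology: ((Xiphilis,Acroura),(Haliana,Ophiops)).
The clade {Haliana, Ophiops} is supported by III: its derived state '1' occurs in exactly those taxa and in no other taxon (including the outgroup).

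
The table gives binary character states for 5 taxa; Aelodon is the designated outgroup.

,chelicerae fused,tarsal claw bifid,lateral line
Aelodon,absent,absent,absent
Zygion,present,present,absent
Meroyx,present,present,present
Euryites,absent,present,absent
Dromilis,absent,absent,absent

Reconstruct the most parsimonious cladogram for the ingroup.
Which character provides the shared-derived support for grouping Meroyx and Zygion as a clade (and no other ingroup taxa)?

The outgroup has state 'absent' for every character, so 'present' is the derived state throughout.
Only Meroyx and Zygion show the derived state 'present' for chelicerae fused, supporting them as a clade.
Only Euryites, Meroyx, and Zygion show the derived state 'present' for tarsal claw bifid, supporting them as a clade.
lateral line (derived state 'present') is unique to Meroyx (autapomorphy; uninformative for grouping).
Most parsimonious ingroup topology: (((Zygion,Meroyx),Euryites),Dromilis).
The clade {Meroyx, Zygion} is supported by chelicerae fused: its derived state 'present' occurs in exactly those taxa and in no other taxon (including the outgroup).

chelicerae fused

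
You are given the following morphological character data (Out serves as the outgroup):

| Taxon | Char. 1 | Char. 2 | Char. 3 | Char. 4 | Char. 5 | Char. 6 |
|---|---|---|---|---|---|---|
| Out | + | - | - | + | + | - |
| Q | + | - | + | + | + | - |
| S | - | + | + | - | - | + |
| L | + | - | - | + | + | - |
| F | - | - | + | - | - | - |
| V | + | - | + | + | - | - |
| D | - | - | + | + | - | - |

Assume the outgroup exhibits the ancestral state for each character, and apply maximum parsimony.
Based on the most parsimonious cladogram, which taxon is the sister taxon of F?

Character polarity is set by the outgroup: the derived state is whichever differs from the outgroup's state, so for Char. 1, Char. 4, Char. 5 the derived state is '-', and for the remaining characters it is '+'.
Only D, F, and S show the derived state '-' for Char. 1, supporting them as a clade.
Char. 2 (derived state '+') is unique to S (autapomorphy; uninformative for grouping).
Char. 3: derived state '+' in D, F, Q, S, and V only — synapomorphy for {D, F, Q, S, V}.
Char. 4 (derived state '-') is shared by F and S — a synapomorphy uniting that clade.
Char. 5 (derived state '-') is shared by D, F, S, and V — a synapomorphy uniting that clade.
Char. 6: derived state '+' in S only — an autapomorphy, so it tells us nothing about relationships among taxa.
Most parsimonious ingroup topology: ((Q,(((S,F),D),V)),L).
F and S form a cherry on this tree, so they are sister taxa.

S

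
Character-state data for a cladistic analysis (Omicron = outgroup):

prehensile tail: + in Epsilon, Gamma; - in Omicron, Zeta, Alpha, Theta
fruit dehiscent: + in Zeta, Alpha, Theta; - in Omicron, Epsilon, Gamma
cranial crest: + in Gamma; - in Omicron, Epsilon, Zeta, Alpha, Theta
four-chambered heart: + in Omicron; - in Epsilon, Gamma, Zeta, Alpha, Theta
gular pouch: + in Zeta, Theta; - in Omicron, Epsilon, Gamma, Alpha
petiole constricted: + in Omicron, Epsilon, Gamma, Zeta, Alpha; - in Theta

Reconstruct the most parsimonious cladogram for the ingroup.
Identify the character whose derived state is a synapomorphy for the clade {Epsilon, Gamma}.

Character polarity is set by the outgroup: the derived state is whichever differs from the outgroup's state, so for four-chambered heart, petiole constricted the derived state is '-', and for the remaining characters it is '+'.
prehensile tail: derived state '+' in Epsilon and Gamma only — synapomorphy for {Epsilon, Gamma}.
fruit dehiscent (derived state '+') is shared by Alpha, Theta, and Zeta — a synapomorphy uniting that clade.
cranial crest (derived state '+') is unique to Gamma (autapomorphy; uninformative for grouping).
four-chambered heart (derived state '-') is shared by all ingroup taxa — unites the whole ingroup.
gular pouch (derived state '+') is shared by Theta and Zeta — a synapomorphy uniting that clade.
petiole constricted (derived state '-') is unique to Theta (autapomorphy; uninformative for grouping).
Most parsimonious ingroup topology: ((Epsilon,Gamma),((Zeta,Theta),Alpha)).
The clade {Epsilon, Gamma} is supported by prehensile tail: its derived state '+' occurs in exactly those taxa and in no other taxon (including the outgroup).

prehensile tail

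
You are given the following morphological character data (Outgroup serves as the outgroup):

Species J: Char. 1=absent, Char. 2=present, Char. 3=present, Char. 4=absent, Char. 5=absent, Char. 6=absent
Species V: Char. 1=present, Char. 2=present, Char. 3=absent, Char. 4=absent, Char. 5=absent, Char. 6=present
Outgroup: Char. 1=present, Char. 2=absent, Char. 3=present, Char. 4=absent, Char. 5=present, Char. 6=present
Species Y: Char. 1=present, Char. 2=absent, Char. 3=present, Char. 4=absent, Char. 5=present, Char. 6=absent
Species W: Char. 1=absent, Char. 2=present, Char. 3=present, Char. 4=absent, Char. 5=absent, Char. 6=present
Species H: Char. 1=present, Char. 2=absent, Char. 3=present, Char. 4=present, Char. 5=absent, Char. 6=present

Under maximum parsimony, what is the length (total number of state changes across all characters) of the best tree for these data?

7

Character polarity is set by the outgroup: the derived state is whichever differs from the outgroup's state, so for Char. 1, Char. 3, Char. 5, Char. 6 the derived state is 'absent', and for the remaining characters it is 'present'.
Char. 1: derived state 'absent' in Species J and Species W only — synapomorphy for {Species J, Species W}.
Char. 2: derived state 'present' in Species J, Species V, and Species W only — synapomorphy for {Species J, Species V, Species W}.
Char. 3: derived state 'absent' in Species V only — an autapomorphy, so it tells us nothing about relationships among taxa.
Char. 4 (derived state 'present') is unique to Species H (autapomorphy; uninformative for grouping).
Only Species H, Species J, Species V, and Species W show the derived state 'absent' for Char. 5, supporting them as a clade.
Char. 6 (state 'absent') occurs in Species J and Species Y but conflicts with the nesting implied by the other characters — most parsimoniously interpreted as homoplasy.
Most parsimonious ingroup topology: ((((Species W,Species J),Species V),Species H),Species Y).
Changes per character on this tree: Char. 1: 1; Char. 2: 1; Char. 3: 1; Char. 4: 1; Char. 5: 1; Char. 6: 2.
Total = 7.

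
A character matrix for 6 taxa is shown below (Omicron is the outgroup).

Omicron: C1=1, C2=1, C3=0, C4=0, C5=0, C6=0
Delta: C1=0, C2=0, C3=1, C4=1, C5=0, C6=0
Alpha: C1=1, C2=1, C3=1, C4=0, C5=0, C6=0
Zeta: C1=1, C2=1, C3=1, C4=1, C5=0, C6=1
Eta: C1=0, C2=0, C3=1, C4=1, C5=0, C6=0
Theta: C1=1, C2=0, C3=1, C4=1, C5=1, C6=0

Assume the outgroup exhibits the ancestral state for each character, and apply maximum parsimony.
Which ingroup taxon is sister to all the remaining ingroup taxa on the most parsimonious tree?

Character polarity is set by the outgroup: the derived state is whichever differs from the outgroup's state, so for C1, C2 the derived state is '0', and for the remaining characters it is '1'.
C1: derived state '0' in Delta and Eta only — synapomorphy for {Delta, Eta}.
C2: derived state '0' in Delta, Eta, and Theta only — synapomorphy for {Delta, Eta, Theta}.
All ingroup taxa share the derived state '1' for C3; it defines the ingroup but does not resolve relationships within it.
C4: derived state '1' in Delta, Eta, Theta, and Zeta only — synapomorphy for {Delta, Eta, Theta, Zeta}.
C5: derived state '1' in Theta only — an autapomorphy, so it tells us nothing about relationships among taxa.
C6: derived state '1' in Zeta only — an autapomorphy, so it tells us nothing about relationships among taxa.
Most parsimonious ingroup topology: (((Theta,(Eta,Delta)),Zeta),Alpha).
Alpha is sister to the clade containing all other ingroup taxa, so it is the earliest-diverging (most basal) ingroup lineage.

Alpha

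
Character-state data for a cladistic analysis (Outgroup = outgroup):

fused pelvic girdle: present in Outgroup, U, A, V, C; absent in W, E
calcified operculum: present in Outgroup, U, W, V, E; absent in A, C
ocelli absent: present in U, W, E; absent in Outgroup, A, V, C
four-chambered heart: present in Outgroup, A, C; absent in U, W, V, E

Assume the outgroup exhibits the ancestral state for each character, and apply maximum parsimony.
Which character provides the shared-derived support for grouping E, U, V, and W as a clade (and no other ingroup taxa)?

Character polarity is set by the outgroup: the derived state is whichever differs from the outgroup's state, so for fused pelvic girdle, calcified operculum, four-chambered heart the derived state is 'absent', and for the remaining characters it is 'present'.
fused pelvic girdle: derived state 'absent' in E and W only — synapomorphy for {E, W}.
calcified operculum (derived state 'absent') is shared by A and C — a synapomorphy uniting that clade.
Only E, U, and W show the derived state 'present' for ocelli absent, supporting them as a clade.
four-chambered heart (derived state 'absent') is shared by E, U, V, and W — a synapomorphy uniting that clade.
Most parsimonious ingroup topology: (((U,(W,E)),V),(A,C)).
The clade {E, U, V, W} is supported by four-chambered heart: its derived state 'absent' occurs in exactly those taxa and in no other taxon (including the outgroup).

four-chambered heart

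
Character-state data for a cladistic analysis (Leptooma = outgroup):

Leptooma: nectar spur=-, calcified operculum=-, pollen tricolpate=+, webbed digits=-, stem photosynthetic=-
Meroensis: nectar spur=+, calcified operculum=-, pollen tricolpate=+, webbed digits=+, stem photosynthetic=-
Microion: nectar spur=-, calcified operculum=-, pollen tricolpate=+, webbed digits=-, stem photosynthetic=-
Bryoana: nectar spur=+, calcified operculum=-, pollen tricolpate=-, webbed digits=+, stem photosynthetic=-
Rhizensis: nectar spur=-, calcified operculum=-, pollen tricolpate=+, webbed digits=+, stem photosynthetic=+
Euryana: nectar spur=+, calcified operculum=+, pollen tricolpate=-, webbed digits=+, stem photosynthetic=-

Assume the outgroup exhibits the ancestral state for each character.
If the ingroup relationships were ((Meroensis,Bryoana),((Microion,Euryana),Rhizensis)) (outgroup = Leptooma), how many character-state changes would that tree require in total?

Map each character onto ((Meroensis,Bryoana),((Microion,Euryana),Rhizensis)) (rooted by Leptooma) and count the minimum state changes it requires (Fitch parsimony):
nectar spur: 2; calcified operculum: 1; pollen tricolpate: 2; webbed digits: 2; stem photosynthetic: 1.
Total tree length = 8.

8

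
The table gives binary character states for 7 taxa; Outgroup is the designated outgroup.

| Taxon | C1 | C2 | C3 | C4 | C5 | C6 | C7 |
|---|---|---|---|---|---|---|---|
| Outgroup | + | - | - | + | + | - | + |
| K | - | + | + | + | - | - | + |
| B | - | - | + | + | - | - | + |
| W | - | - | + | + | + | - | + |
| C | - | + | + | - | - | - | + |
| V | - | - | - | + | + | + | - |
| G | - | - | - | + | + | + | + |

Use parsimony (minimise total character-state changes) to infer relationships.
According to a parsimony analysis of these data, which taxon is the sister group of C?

Character polarity is set by the outgroup: the derived state is whichever differs from the outgroup's state, so for C1, C4, C5, C7 the derived state is '-', and for the remaining characters it is '+'.
All ingroup taxa share the derived state '-' for C1; it defines the ingroup but does not resolve relationships within it.
C2: derived state '+' in C and K only — synapomorphy for {C, K}.
C3 (derived state '+') is shared by B, C, K, and W — a synapomorphy uniting that clade.
C4 (derived state '-') is unique to C (autapomorphy; uninformative for grouping).
C5 (derived state '-') is shared by B, C, and K — a synapomorphy uniting that clade.
C6 (derived state '+') is shared by G and V — a synapomorphy uniting that clade.
C7 (derived state '-') is unique to V (autapomorphy; uninformative for grouping).
Most parsimonious ingroup topology: ((((K,C),B),W),(V,G)).
C and K form a cherry on this tree, so they are sister taxa.

K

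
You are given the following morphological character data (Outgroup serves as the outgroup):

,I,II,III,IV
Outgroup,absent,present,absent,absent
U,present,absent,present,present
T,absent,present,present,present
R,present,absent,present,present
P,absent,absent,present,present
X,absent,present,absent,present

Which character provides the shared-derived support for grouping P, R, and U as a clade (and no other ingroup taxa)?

Character polarity is set by the outgroup: the derived state is whichever differs from the outgroup's state, so for II the derived state is 'absent', and for the remaining characters it is 'present'.
I (derived state 'present') is shared by R and U — a synapomorphy uniting that clade.
II (derived state 'absent') is shared by P, R, and U — a synapomorphy uniting that clade.
III (derived state 'present') is shared by P, R, T, and U — a synapomorphy uniting that clade.
IV (derived state 'present') is shared by all ingroup taxa — unites the whole ingroup.
Most parsimonious ingroup topology: ((((U,R),P),T),X).
The clade {P, R, U} is supported by II: its derived state 'absent' occurs in exactly those taxa and in no other taxon (including the outgroup).

II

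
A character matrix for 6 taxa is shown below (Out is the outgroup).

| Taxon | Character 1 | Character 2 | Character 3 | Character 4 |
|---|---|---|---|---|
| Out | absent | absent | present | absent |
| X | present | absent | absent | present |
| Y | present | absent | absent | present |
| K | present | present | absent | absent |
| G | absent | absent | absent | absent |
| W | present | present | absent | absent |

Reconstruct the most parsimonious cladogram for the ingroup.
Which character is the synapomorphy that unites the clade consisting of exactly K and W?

Character polarity is set by the outgroup: the derived state is whichever differs from the outgroup's state, so for Character 3 the derived state is 'absent', and for the remaining characters it is 'present'.
Character 1: derived state 'present' in K, W, X, and Y only — synapomorphy for {K, W, X, Y}.
Character 2 (derived state 'present') is shared by K and W — a synapomorphy uniting that clade.
All ingroup taxa share the derived state 'absent' for Character 3; it defines the ingroup but does not resolve relationships within it.
Character 4 (derived state 'present') is shared by X and Y — a synapomorphy uniting that clade.
Most parsimonious ingroup topology: (((X,Y),(K,W)),G).
The clade {K, W} is supported by Character 2: its derived state 'present' occurs in exactly those taxa and in no other taxon (including the outgroup).

Character 2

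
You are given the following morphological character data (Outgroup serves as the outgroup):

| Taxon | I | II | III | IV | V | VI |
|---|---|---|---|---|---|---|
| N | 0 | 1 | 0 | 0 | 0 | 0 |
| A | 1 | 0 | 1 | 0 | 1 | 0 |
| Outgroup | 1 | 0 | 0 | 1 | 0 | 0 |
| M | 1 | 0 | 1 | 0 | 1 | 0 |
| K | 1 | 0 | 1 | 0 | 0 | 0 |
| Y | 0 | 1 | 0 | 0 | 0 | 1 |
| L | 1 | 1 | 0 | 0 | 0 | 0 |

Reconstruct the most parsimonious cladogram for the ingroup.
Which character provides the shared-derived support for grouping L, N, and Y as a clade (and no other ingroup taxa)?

II

Character polarity is set by the outgroup: the derived state is whichever differs from the outgroup's state, so for I, IV the derived state is '0', and for the remaining characters it is '1'.
I: derived state '0' in N and Y only — synapomorphy for {N, Y}.
II: derived state '1' in L, N, and Y only — synapomorphy for {L, N, Y}.
III (derived state '1') is shared by A, K, and M — a synapomorphy uniting that clade.
All ingroup taxa share the derived state '0' for IV; it defines the ingroup but does not resolve relationships within it.
Only A and M show the derived state '1' for V, supporting them as a clade.
VI: derived state '1' in Y only — an autapomorphy, so it tells us nothing about relationships among taxa.
Most parsimonious ingroup topology: (((M,A),K),(L,(Y,N))).
The clade {L, N, Y} is supported by II: its derived state '1' occurs in exactly those taxa and in no other taxon (including the outgroup).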